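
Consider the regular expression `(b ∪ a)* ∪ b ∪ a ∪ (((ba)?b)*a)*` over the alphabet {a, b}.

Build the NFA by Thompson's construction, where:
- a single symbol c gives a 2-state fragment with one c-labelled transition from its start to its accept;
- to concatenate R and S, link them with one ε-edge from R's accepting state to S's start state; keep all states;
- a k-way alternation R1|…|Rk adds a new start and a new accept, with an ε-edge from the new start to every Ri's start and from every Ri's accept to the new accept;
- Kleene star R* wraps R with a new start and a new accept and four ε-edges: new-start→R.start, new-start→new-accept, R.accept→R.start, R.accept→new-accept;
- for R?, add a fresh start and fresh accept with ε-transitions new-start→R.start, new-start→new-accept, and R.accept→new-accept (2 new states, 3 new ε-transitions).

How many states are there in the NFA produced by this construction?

Bottom-up over the parse tree:
Each of the 8 symbol leaves contributes a 2-state fragment.
  b ∪ a : 6 states
  (b ∪ a)* : 8 states
  ba : 4 states
  (ba)? : 6 states
  (ba)?b : 8 states
  ((ba)?b)* : 10 states
  ((ba)?b)*a : 12 states
  (((ba)?b)*a)* : 14 states
  (b ∪ a)* ∪ b ∪ a ∪ (((ba)?b)*a)* : 28 states

28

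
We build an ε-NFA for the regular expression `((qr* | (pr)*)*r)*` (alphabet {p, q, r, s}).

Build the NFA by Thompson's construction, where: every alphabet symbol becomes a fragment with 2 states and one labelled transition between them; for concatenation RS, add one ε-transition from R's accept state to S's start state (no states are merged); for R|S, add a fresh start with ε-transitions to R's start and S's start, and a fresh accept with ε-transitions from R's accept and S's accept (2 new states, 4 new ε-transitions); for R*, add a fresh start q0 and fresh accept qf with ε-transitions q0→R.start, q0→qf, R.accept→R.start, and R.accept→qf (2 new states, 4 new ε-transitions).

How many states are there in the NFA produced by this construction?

Recursing over subexpressions:
Each of the 5 symbol leaves contributes a 2-state fragment.
  r* = 4 states
  qr* = 6 states
  pr = 4 states
  (pr)* = 6 states
  qr* | (pr)* = 14 states
  (qr* | (pr)*)* = 16 states
  (qr* | (pr)*)*r = 18 states
  ((qr* | (pr)*)*r)* = 20 states

20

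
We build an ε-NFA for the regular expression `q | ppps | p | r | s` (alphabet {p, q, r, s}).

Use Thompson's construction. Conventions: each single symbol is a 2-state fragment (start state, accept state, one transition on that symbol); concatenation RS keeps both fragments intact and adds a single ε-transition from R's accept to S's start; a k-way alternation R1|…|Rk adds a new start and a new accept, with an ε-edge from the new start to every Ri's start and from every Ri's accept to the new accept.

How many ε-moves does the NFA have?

13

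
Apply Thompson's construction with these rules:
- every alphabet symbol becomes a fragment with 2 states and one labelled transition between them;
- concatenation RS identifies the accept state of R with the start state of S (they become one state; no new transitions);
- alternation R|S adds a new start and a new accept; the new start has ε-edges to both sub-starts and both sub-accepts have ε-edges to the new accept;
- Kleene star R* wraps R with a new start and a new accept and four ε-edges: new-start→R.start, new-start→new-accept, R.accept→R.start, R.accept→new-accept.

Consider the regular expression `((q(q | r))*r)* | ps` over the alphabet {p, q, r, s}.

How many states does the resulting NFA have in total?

Per subexpression:
Each of the 6 symbol leaves contributes a 2-state fragment.
  q | r : 6 states
  q(q | r) : 7 states
  (q(q | r))* : 9 states
  (q(q | r))*r : 10 states
  ((q(q | r))*r)* : 12 states
  ps : 3 states
  ((q(q | r))*r)* | ps : 17 states

17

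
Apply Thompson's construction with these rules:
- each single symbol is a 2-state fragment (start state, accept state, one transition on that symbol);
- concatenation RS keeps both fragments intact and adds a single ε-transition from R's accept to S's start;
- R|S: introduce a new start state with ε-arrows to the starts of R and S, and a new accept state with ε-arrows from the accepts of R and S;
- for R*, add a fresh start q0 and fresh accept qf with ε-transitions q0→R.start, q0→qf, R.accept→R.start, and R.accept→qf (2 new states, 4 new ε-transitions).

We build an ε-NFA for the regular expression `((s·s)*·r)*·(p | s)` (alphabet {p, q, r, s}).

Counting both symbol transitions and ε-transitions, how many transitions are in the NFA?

20

Bottom-up over the parse tree:
Each of the 5 symbol leaves contributes 1 transition (1 symbol, 0 ε).
  s·s → 3 transitions (2 symbol, 1 ε)
  (s·s)* → 7 transitions (2 symbol, 5 ε)
  (s·s)*·r → 9 transitions (3 symbol, 6 ε)
  ((s·s)*·r)* → 13 transitions (3 symbol, 10 ε)
  p | s → 6 transitions (2 symbol, 4 ε)
  ((s·s)*·r)*·(p | s) → 20 transitions (5 symbol, 15 ε)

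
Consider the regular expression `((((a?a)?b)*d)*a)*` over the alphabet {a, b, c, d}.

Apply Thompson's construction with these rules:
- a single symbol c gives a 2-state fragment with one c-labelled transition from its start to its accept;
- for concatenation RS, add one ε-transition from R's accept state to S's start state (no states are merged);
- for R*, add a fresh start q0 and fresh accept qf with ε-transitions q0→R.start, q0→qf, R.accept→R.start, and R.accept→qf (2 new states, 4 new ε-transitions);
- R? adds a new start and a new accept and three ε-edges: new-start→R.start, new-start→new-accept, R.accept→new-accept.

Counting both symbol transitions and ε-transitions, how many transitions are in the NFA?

Bottom-up over the parse tree:
Each of the 5 symbol leaves contributes 1 transition (1 symbol, 0 ε).
  a? → 4 transitions (1 symbol, 3 ε)
  a?a → 6 transitions (2 symbol, 4 ε)
  (a?a)? → 9 transitions (2 symbol, 7 ε)
  (a?a)?b → 11 transitions (3 symbol, 8 ε)
  ((a?a)?b)* → 15 transitions (3 symbol, 12 ε)
  ((a?a)?b)*d → 17 transitions (4 symbol, 13 ε)
  (((a?a)?b)*d)* → 21 transitions (4 symbol, 17 ε)
  (((a?a)?b)*d)*a → 23 transitions (5 symbol, 18 ε)
  ((((a?a)?b)*d)*a)* → 27 transitions (5 symbol, 22 ε)

27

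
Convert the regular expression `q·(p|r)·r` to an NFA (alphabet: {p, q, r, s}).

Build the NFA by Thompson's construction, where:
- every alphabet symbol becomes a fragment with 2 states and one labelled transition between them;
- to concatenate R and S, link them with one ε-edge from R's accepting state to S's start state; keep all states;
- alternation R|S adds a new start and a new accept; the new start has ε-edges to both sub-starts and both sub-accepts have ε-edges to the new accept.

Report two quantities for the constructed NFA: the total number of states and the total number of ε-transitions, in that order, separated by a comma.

10, 6

Building bottom-up:
Each of the 4 symbol leaves contributes 2 states and 0 ε-transitions.
  p|r : 6 states, 4 ε-transitions
  q·(p|r)·r : 10 states, 6 ε-transitions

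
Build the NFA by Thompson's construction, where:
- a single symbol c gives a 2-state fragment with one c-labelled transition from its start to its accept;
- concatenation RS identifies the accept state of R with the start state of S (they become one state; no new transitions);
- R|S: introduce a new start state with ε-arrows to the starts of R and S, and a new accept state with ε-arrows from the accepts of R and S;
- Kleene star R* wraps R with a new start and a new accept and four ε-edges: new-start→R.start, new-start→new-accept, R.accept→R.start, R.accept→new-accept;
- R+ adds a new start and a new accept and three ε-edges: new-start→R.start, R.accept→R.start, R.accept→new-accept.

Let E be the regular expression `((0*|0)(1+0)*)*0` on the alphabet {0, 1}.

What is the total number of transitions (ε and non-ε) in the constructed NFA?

Per subexpression:
Each of the 5 symbol leaves contributes 1 transition (1 symbol, 0 ε).
  0* = 5 transitions (1 symbol, 4 ε)
  0*|0 = 10 transitions (2 symbol, 8 ε)
  1+ = 4 transitions (1 symbol, 3 ε)
  1+0 = 5 transitions (2 symbol, 3 ε)
  (1+0)* = 9 transitions (2 symbol, 7 ε)
  (0*|0)(1+0)* = 19 transitions (4 symbol, 15 ε)
  ((0*|0)(1+0)*)* = 23 transitions (4 symbol, 19 ε)
  ((0*|0)(1+0)*)*0 = 24 transitions (5 symbol, 19 ε)

24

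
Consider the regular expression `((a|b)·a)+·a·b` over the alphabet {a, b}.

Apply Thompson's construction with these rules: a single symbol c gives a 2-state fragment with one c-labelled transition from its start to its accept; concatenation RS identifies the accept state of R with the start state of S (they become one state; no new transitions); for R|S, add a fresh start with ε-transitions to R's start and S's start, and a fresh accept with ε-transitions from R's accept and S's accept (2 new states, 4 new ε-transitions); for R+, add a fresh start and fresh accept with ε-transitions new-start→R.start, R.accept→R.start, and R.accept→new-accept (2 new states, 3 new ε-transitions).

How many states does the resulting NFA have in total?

11

Bottom-up over the parse tree:
Each of the 5 symbol leaves contributes a 2-state fragment.
  a|b — 6 states
  (a|b)·a — 7 states
  ((a|b)·a)+ — 9 states
  ((a|b)·a)+·a·b — 11 states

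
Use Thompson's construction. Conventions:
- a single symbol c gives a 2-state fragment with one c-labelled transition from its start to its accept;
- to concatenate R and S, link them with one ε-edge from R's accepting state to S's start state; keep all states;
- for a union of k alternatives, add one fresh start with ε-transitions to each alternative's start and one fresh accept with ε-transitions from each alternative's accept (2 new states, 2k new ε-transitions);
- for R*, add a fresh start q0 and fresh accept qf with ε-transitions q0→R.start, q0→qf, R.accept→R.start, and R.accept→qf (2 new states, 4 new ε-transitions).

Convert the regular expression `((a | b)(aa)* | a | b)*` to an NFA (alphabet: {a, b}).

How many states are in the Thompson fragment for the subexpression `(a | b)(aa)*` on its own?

12

Fragment for `(a | b)(aa)*`:
Each of the 4 symbol leaves contributes a 2-state fragment.
  a | b → 6 states
  aa → 4 states
  (aa)* → 6 states
  (a | b)(aa)* → 12 states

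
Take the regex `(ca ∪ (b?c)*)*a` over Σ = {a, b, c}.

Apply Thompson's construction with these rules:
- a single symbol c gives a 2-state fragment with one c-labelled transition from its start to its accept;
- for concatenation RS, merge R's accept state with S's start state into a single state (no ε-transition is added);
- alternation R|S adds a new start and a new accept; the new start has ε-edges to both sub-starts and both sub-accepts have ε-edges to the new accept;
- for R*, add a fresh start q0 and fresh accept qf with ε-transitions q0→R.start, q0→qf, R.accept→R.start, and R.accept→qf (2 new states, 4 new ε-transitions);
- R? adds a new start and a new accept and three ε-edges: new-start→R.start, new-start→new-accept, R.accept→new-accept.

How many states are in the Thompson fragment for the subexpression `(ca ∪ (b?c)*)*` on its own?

14

Fragment for `(ca ∪ (b?c)*)*`:
Each of the 4 symbol leaves contributes a 2-state fragment.
  ca — 3 states
  b? — 4 states
  b?c — 5 states
  (b?c)* — 7 states
  ca ∪ (b?c)* — 12 states
  (ca ∪ (b?c)*)* — 14 states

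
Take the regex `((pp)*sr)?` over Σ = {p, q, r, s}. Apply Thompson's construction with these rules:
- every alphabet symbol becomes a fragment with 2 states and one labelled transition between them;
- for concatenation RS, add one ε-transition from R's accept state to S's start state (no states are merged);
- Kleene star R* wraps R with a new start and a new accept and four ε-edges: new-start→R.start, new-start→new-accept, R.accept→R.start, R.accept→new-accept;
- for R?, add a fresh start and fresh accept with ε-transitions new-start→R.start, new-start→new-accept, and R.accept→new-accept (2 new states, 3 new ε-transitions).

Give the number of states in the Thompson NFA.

12

By structural recursion:
Each of the 4 symbol leaves contributes a 2-state fragment.
  pp = 4 states
  (pp)* = 6 states
  (pp)*sr = 10 states
  ((pp)*sr)? = 12 states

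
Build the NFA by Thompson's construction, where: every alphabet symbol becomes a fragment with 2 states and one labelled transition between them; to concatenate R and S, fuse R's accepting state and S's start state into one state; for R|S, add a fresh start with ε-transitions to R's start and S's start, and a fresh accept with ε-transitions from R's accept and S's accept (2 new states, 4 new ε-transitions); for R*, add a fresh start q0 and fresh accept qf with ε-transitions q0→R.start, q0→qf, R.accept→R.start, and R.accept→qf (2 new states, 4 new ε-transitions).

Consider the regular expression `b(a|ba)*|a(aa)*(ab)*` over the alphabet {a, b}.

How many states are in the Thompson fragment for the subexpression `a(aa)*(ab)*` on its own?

Fragment for `a(aa)*(ab)*`:
Each of the 5 symbol leaves contributes a 2-state fragment.
  aa → 3 states
  (aa)* → 5 states
  ab → 3 states
  (ab)* → 5 states
  a(aa)*(ab)* → 10 states

10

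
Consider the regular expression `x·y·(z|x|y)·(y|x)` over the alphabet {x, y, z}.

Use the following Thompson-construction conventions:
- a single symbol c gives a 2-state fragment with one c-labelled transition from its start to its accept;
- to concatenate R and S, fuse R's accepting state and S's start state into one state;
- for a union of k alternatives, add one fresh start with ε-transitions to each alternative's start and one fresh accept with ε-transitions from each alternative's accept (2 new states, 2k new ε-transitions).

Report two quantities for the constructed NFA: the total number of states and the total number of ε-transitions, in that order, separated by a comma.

Recursing over subexpressions:
Each of the 7 symbol leaves contributes 2 states and 0 ε-transitions.
  z|x|y = 8 states, 6 ε-transitions
  y|x = 6 states, 4 ε-transitions
  x·y·(z|x|y)·(y|x) = 15 states, 10 ε-transitions

15, 10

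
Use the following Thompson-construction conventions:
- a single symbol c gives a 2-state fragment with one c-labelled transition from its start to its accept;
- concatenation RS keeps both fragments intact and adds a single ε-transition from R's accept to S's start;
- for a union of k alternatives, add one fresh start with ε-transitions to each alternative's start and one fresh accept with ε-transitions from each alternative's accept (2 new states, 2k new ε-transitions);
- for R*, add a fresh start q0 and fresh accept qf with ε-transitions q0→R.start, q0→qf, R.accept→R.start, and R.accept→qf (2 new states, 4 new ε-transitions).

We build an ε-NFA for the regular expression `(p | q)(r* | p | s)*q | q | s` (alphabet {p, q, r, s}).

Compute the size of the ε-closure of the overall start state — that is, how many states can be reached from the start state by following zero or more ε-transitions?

Let C(F) = |ε-closure(F.start)| within fragment F, and note whether F accepts ε. Symbol fragments have C = 1 and do not accept ε. Then:
  p | q → C = 1 + 1 + 1 = 3 (the new accept is not ε-reachable since no branch accepts ε)
  r* → C = 1 (new start) + 1 (body) + 1 (new accept) = 3
  r* | p | s → new start ε-reaches every alternative's start; at least one alternative accepts ε, so the union's new accept is reached too: C = 1 + 3 + 1 + 1 + 1 = 7
  (r* | p | s)* → the star's fresh start ε-reaches both the body's start and the fresh accept: C = 2 + 7 = 9
  (p | q)(r* | p | s)*q → same as the first factor's closure: C = 3
  (p | q)(r* | p | s)*q | q | s → C = 1 + 3 + 1 + 1 = 6 (the new accept is not ε-reachable since no branch accepts ε)

6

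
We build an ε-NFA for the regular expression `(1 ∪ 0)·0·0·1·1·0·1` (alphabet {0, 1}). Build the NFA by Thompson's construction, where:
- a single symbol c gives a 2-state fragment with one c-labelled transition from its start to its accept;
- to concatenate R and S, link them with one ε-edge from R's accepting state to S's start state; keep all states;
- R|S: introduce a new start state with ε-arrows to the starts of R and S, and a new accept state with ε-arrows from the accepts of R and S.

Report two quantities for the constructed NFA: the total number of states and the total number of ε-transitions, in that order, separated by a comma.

Building bottom-up:
Each of the 8 symbol leaves contributes 2 states and 0 ε-transitions.
  1 ∪ 0 → 6 states, 4 ε-transitions
  (1 ∪ 0)·0·0·1·1·0·1 → 18 states, 10 ε-transitions

18, 10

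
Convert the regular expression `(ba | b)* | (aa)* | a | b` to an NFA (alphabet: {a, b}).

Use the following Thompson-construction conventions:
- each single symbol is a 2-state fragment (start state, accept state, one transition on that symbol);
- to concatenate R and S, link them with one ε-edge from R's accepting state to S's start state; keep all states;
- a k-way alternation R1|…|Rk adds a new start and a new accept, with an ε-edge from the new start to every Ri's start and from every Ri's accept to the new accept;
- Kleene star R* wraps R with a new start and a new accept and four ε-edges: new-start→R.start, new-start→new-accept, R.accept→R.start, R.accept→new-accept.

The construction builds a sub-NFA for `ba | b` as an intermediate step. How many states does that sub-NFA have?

8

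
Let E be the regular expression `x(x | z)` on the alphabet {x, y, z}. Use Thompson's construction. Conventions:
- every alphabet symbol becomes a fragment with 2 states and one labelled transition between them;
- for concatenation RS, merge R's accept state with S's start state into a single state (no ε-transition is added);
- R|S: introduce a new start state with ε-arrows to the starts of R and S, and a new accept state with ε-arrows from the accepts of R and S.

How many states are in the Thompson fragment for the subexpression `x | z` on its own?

6

Fragment for `x | z`:
Each of the 2 symbol leaves contributes a 2-state fragment.
  x | z → 6 states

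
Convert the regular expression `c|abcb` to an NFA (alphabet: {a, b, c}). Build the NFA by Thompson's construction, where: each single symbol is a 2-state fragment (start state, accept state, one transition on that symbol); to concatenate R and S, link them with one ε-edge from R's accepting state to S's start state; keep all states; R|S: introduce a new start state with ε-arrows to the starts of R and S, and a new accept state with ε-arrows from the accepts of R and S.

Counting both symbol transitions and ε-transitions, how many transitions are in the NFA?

12

By structural recursion:
Each of the 5 symbol leaves contributes 1 transition (1 symbol, 0 ε).
  abcb → 7 transitions (4 symbol, 3 ε)
  c|abcb → 12 transitions (5 symbol, 7 ε)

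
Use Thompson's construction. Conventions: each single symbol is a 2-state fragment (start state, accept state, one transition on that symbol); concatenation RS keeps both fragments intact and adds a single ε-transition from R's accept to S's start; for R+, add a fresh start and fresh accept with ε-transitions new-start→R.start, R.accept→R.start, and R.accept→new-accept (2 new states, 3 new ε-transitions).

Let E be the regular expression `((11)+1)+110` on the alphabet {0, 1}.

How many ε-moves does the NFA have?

Recursing over subexpressions:
Each of the 6 symbol leaves contributes 0 ε-transitions.
  11 → 1 ε-transition
  (11)+ → 4 ε-transitions
  (11)+1 → 5 ε-transitions
  ((11)+1)+ → 8 ε-transitions
  ((11)+1)+110 → 11 ε-transitions

11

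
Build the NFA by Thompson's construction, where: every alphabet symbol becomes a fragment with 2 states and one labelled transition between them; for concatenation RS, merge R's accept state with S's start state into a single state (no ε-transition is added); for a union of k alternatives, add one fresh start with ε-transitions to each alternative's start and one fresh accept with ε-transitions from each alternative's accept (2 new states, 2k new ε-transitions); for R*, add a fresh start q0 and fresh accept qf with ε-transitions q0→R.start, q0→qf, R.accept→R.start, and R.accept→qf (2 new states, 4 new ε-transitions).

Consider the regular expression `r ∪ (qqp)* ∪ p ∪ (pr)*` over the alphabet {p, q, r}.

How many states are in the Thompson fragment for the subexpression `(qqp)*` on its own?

Fragment for `(qqp)*`:
Each of the 3 symbol leaves contributes a 2-state fragment.
  qqp = 4 states
  (qqp)* = 6 states

6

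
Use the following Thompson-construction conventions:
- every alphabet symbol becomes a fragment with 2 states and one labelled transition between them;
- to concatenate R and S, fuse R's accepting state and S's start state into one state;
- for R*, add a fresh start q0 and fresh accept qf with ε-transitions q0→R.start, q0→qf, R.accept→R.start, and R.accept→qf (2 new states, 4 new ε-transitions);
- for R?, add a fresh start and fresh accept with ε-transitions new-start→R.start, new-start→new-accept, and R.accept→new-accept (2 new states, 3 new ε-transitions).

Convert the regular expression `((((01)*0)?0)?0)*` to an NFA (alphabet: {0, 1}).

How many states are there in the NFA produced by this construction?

14

Per subexpression:
Each of the 5 symbol leaves contributes a 2-state fragment.
  01 — 3 states
  (01)* — 5 states
  (01)*0 — 6 states
  ((01)*0)? — 8 states
  ((01)*0)?0 — 9 states
  (((01)*0)?0)? — 11 states
  (((01)*0)?0)?0 — 12 states
  ((((01)*0)?0)?0)* — 14 states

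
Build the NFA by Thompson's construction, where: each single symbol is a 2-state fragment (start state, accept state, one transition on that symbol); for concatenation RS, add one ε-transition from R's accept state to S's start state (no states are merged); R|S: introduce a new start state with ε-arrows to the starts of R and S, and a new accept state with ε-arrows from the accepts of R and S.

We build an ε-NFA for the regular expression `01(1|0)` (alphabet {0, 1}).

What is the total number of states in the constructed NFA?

Per subexpression:
Each of the 4 symbol leaves contributes a 2-state fragment.
  1|0 = 6 states
  01(1|0) = 10 states

10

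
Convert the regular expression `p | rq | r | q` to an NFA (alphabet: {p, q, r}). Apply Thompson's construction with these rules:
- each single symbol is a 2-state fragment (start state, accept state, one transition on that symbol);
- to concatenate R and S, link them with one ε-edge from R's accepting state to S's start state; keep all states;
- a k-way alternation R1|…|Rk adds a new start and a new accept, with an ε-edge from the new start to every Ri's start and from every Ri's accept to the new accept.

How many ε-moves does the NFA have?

By structural recursion:
Each of the 5 symbol leaves contributes 0 ε-transitions.
  rq → 1 ε-transition
  p | rq | r | q → 9 ε-transitions

9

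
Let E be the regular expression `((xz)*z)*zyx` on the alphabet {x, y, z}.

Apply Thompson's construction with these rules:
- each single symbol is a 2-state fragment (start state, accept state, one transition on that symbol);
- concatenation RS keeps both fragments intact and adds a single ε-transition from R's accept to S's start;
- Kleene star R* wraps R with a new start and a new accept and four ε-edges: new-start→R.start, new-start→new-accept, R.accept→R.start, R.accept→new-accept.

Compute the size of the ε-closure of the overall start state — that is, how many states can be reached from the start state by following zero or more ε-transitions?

7

Compute the ε-closure size of each fragment's start state recursively; a symbol fragment's start has no outgoing ε-edge, so its closure is just itself (size 1).
  xz → |closure| equals the left operand's closure size = 1 (its accept is not ε-reachable, so the closure stops there)
  (xz)* → the star's fresh start ε-reaches both the body's start and the fresh accept: |closure| = 2 + 1 = 3
  (xz)*z → |closure| = 3 + 1 = 4 (closure spills across the concat boundary because the left factor accepts ε)
  ((xz)*z)* → |closure| = 1 (new start) + 4 (body) + 1 (new accept) = 6
  ((xz)*z)*zyx → the left operand accepts ε, so the closure extends into the next operand (via the concat ε-link); |closure| = 6 + 1 = 7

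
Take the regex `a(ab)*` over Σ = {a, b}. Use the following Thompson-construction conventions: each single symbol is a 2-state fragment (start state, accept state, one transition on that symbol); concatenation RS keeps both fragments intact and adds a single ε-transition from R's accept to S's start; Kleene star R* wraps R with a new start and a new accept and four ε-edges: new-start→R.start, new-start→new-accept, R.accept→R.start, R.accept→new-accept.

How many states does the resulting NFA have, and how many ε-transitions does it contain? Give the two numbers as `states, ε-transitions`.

8, 6

Building bottom-up:
Each of the 3 symbol leaves contributes 2 states and 0 ε-transitions.
  ab = 4 states, 1 ε-transition
  (ab)* = 6 states, 5 ε-transitions
  a(ab)* = 8 states, 6 ε-transitions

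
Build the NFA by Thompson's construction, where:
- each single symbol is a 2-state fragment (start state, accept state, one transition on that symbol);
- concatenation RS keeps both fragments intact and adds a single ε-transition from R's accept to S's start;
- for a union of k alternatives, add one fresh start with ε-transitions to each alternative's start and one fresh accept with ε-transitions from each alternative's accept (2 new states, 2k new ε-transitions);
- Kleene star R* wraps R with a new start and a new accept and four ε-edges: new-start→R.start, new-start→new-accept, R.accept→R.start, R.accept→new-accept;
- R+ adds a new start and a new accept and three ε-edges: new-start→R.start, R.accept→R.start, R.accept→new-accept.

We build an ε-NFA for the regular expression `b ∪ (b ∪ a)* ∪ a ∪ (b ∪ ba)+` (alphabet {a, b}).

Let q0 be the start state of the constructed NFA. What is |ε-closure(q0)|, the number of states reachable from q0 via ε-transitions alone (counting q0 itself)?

13

Compute the ε-closure size of each fragment's start state recursively; a symbol fragment's start has no outgoing ε-edge, so its closure is just itself (size 1).
  b ∪ a → new start ε-reaches every alternative's start; none of them accept ε, so the new accept is not reached: |closure| = 1 + 1 + 1 = 3
  (b ∪ a)* → new start has ε-edges to the inner start and to the new accept, so |closure| = 2 + 3 = 5
  ba → |closure| equals the left operand's closure size = 1 (its accept is not ε-reachable, so the closure stops there)
  b ∪ ba → |closure| = 1 + 1 + 1 = 3 (the new accept is not ε-reachable since no branch accepts ε)
  (b ∪ ba)+ → |closure| = 1 + 3 = 4 (the body doesn't accept ε, so the new accept is not reached)
  b ∪ (b ∪ a)* ∪ a ∪ (b ∪ ba)+ → |closure| = 1 (new start) + (1 + 5 + 1 + 4) + 1 (new accept, since some branch ε-reaches its own accept) = 13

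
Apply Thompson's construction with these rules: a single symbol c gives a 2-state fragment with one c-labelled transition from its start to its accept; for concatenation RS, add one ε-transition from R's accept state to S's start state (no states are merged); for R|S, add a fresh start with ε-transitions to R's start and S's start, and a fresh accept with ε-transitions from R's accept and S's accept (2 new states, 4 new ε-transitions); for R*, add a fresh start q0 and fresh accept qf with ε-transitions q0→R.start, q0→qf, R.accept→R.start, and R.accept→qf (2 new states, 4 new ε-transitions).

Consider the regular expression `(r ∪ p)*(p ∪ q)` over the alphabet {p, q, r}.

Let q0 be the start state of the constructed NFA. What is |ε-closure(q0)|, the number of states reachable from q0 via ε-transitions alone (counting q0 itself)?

Let C(F) = |ε-closure(F.start)| within fragment F, and note whether F accepts ε. Symbol fragments have C = 1 and do not accept ε. Then:
  r ∪ p → |ε-closure| = 1 + 1 + 1 = 3 (the new accept is not ε-reachable since no branch accepts ε)
  (r ∪ p)* → |ε-closure| = 1 (new start) + 3 (body) + 1 (new accept) = 5
  p ∪ q → new start ε-reaches every alternative's start; none of them accept ε, so the new accept is not reached: |ε-closure| = 1 + 1 + 1 = 3
  (r ∪ p)*(p ∪ q) → |ε-closure| = 5 + 3 = 8 (closure spills across the concat boundary because the left factor accepts ε)

8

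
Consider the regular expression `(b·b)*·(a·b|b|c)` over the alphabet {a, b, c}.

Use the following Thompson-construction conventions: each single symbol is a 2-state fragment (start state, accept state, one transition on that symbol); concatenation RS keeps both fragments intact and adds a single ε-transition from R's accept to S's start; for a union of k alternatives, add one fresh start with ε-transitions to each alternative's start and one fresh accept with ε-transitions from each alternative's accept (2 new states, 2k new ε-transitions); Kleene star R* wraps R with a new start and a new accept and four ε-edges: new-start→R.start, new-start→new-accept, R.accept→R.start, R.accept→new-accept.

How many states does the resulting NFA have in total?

16

Bottom-up over the parse tree:
Each of the 6 symbol leaves contributes a 2-state fragment.
  b·b = 4 states
  (b·b)* = 6 states
  a·b = 4 states
  a·b|b|c = 10 states
  (b·b)*·(a·b|b|c) = 16 states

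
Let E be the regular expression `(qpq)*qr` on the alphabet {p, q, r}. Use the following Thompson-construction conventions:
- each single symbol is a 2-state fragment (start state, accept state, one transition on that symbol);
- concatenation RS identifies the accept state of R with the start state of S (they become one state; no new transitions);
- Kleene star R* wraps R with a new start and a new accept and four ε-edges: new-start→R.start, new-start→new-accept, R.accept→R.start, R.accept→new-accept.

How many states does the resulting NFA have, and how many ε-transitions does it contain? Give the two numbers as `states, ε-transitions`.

Bottom-up over the parse tree:
Each of the 5 symbol leaves contributes 2 states and 0 ε-transitions.
  qpq → 4 states, 0 ε-transitions
  (qpq)* → 6 states, 4 ε-transitions
  (qpq)*qr → 8 states, 4 ε-transitions

8, 4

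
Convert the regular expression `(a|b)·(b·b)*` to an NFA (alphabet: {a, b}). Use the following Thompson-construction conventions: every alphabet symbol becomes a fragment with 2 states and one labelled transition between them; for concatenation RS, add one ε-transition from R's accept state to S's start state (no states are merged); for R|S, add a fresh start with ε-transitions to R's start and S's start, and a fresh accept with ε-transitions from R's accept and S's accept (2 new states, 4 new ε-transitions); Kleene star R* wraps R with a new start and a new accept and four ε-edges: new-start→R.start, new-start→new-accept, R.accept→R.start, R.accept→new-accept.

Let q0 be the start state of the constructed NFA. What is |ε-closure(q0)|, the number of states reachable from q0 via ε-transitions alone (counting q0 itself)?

3

Work bottom-up. For each fragment F, track |ε-closure(F.start)| and whether F's accept lies in that closure (i.e. whether F accepts ε). A single-symbol fragment has closure size 1 and does not accept ε.
  a|b : |ε-closure| = 1 + 1 + 1 = 3 (the new accept is not ε-reachable since no branch accepts ε)
  b·b : |ε-closure| equals the left operand's closure size = 1 (its accept is not ε-reachable, so the closure stops there)
  (b·b)* : the star's fresh start ε-reaches both the body's start and the fresh accept: |ε-closure| = 2 + 1 = 3
  (a|b)·(b·b)* : |ε-closure| equals the left operand's closure size = 3 (its accept is not ε-reachable, so the closure stops there)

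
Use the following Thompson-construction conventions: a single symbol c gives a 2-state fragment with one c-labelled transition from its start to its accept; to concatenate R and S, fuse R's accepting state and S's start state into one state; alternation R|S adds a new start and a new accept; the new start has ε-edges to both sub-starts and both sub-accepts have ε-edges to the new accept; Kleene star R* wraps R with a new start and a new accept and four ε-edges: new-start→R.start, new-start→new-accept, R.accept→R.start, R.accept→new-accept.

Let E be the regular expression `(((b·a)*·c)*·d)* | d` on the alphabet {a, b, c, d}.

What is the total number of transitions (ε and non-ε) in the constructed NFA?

21

Bottom-up over the parse tree:
Each of the 5 symbol leaves contributes 1 transition (1 symbol, 0 ε).
  b·a : 2 transitions (2 symbol, 0 ε)
  (b·a)* : 6 transitions (2 symbol, 4 ε)
  (b·a)*·c : 7 transitions (3 symbol, 4 ε)
  ((b·a)*·c)* : 11 transitions (3 symbol, 8 ε)
  ((b·a)*·c)*·d : 12 transitions (4 symbol, 8 ε)
  (((b·a)*·c)*·d)* : 16 transitions (4 symbol, 12 ε)
  (((b·a)*·c)*·d)* | d : 21 transitions (5 symbol, 16 ε)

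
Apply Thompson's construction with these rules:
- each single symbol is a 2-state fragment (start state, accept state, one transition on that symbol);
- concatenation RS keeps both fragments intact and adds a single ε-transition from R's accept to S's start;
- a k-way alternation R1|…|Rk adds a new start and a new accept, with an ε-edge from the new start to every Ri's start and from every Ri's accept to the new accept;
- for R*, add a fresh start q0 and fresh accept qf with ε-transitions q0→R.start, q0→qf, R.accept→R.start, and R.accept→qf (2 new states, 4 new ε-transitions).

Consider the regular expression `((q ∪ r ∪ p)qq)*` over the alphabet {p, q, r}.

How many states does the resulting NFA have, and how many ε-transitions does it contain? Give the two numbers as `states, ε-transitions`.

14, 12

Building bottom-up:
Each of the 5 symbol leaves contributes 2 states and 0 ε-transitions.
  q ∪ r ∪ p — 8 states, 6 ε-transitions
  (q ∪ r ∪ p)qq — 12 states, 8 ε-transitions
  ((q ∪ r ∪ p)qq)* — 14 states, 12 ε-transitions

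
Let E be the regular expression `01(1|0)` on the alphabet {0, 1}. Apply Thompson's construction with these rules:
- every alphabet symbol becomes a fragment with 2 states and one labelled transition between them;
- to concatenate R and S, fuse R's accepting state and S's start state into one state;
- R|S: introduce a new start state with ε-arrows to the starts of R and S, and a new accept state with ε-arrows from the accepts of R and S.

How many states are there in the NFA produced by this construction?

8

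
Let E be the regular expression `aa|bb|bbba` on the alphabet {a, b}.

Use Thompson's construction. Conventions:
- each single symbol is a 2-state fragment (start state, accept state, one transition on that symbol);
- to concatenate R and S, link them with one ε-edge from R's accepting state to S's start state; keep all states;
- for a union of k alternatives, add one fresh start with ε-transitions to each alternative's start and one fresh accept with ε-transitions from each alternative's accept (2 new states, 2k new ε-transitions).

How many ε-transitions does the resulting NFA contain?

11

By structural recursion:
Each of the 8 symbol leaves contributes 0 ε-transitions.
  aa → 1 ε-transition
  bb → 1 ε-transition
  bbba → 3 ε-transitions
  aa|bb|bbba → 11 ε-transitions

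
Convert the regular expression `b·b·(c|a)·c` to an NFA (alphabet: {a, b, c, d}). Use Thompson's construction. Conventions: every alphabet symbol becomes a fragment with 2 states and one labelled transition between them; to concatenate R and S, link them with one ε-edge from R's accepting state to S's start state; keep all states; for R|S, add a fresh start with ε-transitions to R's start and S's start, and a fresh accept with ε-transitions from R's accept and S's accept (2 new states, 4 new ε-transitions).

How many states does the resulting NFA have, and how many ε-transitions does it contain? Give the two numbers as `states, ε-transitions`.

12, 7

By structural recursion:
Each of the 5 symbol leaves contributes 2 states and 0 ε-transitions.
  c|a — 6 states, 4 ε-transitions
  b·b·(c|a)·c — 12 states, 7 ε-transitions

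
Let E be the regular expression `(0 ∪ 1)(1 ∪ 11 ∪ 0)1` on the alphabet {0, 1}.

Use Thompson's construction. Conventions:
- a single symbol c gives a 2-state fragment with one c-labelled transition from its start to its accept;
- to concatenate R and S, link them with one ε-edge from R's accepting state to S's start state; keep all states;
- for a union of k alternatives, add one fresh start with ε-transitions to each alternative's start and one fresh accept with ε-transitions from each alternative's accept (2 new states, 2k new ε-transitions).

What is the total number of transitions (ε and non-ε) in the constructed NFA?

Building bottom-up:
Each of the 7 symbol leaves contributes 1 transition (1 symbol, 0 ε).
  0 ∪ 1 — 6 transitions (2 symbol, 4 ε)
  11 — 3 transitions (2 symbol, 1 ε)
  1 ∪ 11 ∪ 0 — 11 transitions (4 symbol, 7 ε)
  (0 ∪ 1)(1 ∪ 11 ∪ 0)1 — 20 transitions (7 symbol, 13 ε)

20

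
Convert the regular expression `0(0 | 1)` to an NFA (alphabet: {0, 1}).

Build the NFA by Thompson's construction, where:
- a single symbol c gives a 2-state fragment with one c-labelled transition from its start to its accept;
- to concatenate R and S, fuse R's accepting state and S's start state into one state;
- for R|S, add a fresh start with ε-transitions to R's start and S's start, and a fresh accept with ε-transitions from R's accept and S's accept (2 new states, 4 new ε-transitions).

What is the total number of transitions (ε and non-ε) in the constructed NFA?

Building bottom-up:
Each of the 3 symbol leaves contributes 1 transition (1 symbol, 0 ε).
  0 | 1 — 6 transitions (2 symbol, 4 ε)
  0(0 | 1) — 7 transitions (3 symbol, 4 ε)

7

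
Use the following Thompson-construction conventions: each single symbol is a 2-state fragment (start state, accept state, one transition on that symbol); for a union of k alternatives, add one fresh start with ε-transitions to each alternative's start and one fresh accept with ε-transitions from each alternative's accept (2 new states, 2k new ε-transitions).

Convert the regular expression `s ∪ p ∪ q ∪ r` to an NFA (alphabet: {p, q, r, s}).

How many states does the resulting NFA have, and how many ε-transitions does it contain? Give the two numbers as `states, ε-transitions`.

10, 8

Per subexpression:
Each of the 4 symbol leaves contributes 2 states and 0 ε-transitions.
  s ∪ p ∪ q ∪ r — 10 states, 8 ε-transitions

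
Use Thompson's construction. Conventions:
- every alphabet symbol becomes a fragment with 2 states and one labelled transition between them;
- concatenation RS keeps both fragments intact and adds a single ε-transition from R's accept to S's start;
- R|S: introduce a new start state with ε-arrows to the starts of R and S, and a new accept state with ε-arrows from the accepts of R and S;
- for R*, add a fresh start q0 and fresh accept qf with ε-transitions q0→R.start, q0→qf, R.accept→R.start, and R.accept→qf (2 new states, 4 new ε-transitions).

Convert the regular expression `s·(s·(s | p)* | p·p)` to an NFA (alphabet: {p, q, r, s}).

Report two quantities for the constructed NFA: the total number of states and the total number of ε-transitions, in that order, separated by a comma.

18, 15

Recursing over subexpressions:
Each of the 6 symbol leaves contributes 2 states and 0 ε-transitions.
  s | p : 6 states, 4 ε-transitions
  (s | p)* : 8 states, 8 ε-transitions
  s·(s | p)* : 10 states, 9 ε-transitions
  p·p : 4 states, 1 ε-transition
  s·(s | p)* | p·p : 16 states, 14 ε-transitions
  s·(s·(s | p)* | p·p) : 18 states, 15 ε-transitions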